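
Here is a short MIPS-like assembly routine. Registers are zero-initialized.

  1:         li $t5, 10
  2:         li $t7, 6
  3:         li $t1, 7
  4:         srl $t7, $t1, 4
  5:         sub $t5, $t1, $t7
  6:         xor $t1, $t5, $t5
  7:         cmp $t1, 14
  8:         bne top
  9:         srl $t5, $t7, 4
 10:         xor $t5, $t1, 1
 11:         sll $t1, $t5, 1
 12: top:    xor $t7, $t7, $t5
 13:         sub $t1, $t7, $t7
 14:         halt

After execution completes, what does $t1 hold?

li $t5, 10 → $t5=10
li $t7, 6 → $t7=6
li $t1, 7 → $t1=7
srl $t7, $t1, 4 → $t7=7>>4=0
sub $t5, $t1, $t7 → $t5=7-0=7
xor $t1, $t5, $t5 → $t1=7^7=0
cmp $t1, 14  (cmp 0,14)
bne top: taken
xor $t7, $t7, $t5 → $t7=0^7=7
sub $t1, $t7, $t7 → $t1=7-7=0
halt.

0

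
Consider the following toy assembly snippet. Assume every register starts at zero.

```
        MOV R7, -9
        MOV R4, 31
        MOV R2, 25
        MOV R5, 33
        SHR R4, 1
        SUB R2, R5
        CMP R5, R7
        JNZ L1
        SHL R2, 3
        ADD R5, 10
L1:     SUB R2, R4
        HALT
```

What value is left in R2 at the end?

after MOV R7, -9: R7=-9
after MOV R4, 31: R4=31
after MOV R2, 25: R2=25
after MOV R5, 33: R5=33
after SHR R4, 1: R4=31>>1=15
after SUB R2, R5: R2=25-33=-8
CMP R5, R7  (cmp 33,-9)
JNZ L1: taken
after SUB R2, R4: R2=(-8)-15=-23
halt.

-23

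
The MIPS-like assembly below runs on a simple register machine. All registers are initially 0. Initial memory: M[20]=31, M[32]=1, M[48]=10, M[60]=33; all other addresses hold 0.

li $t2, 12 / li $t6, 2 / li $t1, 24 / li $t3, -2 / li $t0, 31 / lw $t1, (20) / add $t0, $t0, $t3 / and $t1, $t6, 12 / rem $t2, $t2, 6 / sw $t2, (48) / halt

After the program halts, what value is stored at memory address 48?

$t2=12
$t6=2
$t1=24
$t3=-2
$t0=31
$t1=M[20]=31
$t0=31+(-2)=29
$t1=2&12=0
$t2=12%6=0
sw $t2, (48) → M[48]=0
halt.

0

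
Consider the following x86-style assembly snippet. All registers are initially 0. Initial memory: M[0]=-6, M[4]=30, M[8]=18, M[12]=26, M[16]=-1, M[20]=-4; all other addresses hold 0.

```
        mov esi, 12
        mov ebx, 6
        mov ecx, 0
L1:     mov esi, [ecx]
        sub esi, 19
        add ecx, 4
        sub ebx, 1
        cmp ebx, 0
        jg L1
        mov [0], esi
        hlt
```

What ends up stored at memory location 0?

after mov esi, 12: esi=12
after mov ebx, 6: ebx=6
after mov ecx, 0: ecx=0
after mov esi, [ecx]: esi=M[0]=-6
after sub esi, 19: esi=(-6)-19=-25
after add ecx, 4: ecx=0+4=4
after sub ebx, 1: ebx=6-1=5
cmp ebx, 0  (cmp 5,0)
jg L1: taken
after mov esi, [ecx]: esi=M[4]=30
after sub esi, 19: esi=30-19=11
after add ecx, 4: ecx=4+4=8
after sub ebx, 1: ebx=5-1=4
cmp ebx, 0  (cmp 4,0)
jg L1: taken
after mov esi, [ecx]: esi=M[8]=18
after sub esi, 19: esi=18-19=-1
after add ecx, 4: ecx=8+4=12
after sub ebx, 1: ebx=4-1=3
cmp ebx, 0  (cmp 3,0)
jg L1: taken
after mov esi, [ecx]: esi=M[12]=26
after sub esi, 19: esi=26-19=7
after add ecx, 4: ecx=12+4=16
after sub ebx, 1: ebx=3-1=2
cmp ebx, 0  (cmp 2,0)
jg L1: taken
after mov esi, [ecx]: esi=M[16]=-1
after sub esi, 19: esi=(-1)-19=-20
after add ecx, 4: ecx=16+4=20
after sub ebx, 1: ebx=2-1=1
cmp ebx, 0  (cmp 1,0)
jg L1: taken
after mov esi, [ecx]: esi=M[20]=-4
after sub esi, 19: esi=(-4)-19=-23
after add ecx, 4: ecx=20+4=24
after sub ebx, 1: ebx=1-1=0
cmp ebx, 0  (cmp 0,0)
jg L1: not taken
mov [0], esi → M[0]=-23
halt.

-23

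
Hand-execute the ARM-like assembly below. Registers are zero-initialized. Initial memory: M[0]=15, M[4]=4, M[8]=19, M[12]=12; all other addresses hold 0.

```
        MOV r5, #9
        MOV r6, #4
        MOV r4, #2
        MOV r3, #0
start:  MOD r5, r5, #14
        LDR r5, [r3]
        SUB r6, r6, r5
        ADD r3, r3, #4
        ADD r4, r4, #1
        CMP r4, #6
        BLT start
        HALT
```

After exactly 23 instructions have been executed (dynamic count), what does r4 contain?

5

after MOV r5, #9: r5=9
after MOV r6, #4: r6=4
after MOV r4, #2: r4=2
after MOV r3, #0: r3=0
after MOD r5, r5, #14: r5=9%14=9
after LDR r5, [r3]: r5=M[0]=15
after SUB r6, r6, r5: r6=4-15=-11
after ADD r3, r3, #4: r3=0+4=4
after ADD r4, r4, #1: r4=2+1=3
CMP r4, #6  (cmp 3,6)
BLT start: taken
after MOD r5, r5, #14: r5=15%14=1
after LDR r5, [r3]: r5=M[4]=4
after SUB r6, r6, r5: r6=(-11)-4=-15
after ADD r3, r3, #4: r3=4+4=8
after ADD r4, r4, #1: r4=3+1=4
CMP r4, #6  (cmp 4,6)
BLT start: taken
after MOD r5, r5, #14: r5=4%14=4
after LDR r5, [r3]: r5=M[8]=19
after SUB r6, r6, r5: r6=(-15)-19=-34
after ADD r3, r3, #4: r3=8+4=12
after ADD r4, r4, #1: r4=4+1=5
After step 23: r4 = 5.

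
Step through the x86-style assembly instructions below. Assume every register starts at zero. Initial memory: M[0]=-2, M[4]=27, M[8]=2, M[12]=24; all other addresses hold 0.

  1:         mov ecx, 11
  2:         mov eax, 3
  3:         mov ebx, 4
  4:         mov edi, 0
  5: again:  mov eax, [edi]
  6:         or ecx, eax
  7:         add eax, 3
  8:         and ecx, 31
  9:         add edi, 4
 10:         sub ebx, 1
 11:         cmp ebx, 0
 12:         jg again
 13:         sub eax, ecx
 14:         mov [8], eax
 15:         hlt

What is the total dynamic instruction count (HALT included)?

ecx=11
eax=3
ebx=4
edi=0
eax=M[0]=-2
ecx=11|(-2)=-1
eax=(-2)+3=1
ecx=(-1)&31=31
edi=0+4=4
ebx=4-1=3
cmp ebx, 0  (cmp 3,0)
jg again: taken
eax=M[4]=27
ecx=31|27=31
eax=27+3=30
ecx=31&31=31
edi=4+4=8
ebx=3-1=2
cmp ebx, 0  (cmp 2,0)
jg again: taken
eax=M[8]=2
ecx=31|2=31
eax=2+3=5
ecx=31&31=31
edi=8+4=12
ebx=2-1=1
cmp ebx, 0  (cmp 1,0)
jg again: taken
eax=M[12]=24
ecx=31|24=31
eax=24+3=27
ecx=31&31=31
edi=12+4=16
ebx=1-1=0
cmp ebx, 0  (cmp 0,0)
jg again: not taken
eax=27-31=-4
mov [8], eax → M[8]=-4
halt.
Total executed instructions: 39.

39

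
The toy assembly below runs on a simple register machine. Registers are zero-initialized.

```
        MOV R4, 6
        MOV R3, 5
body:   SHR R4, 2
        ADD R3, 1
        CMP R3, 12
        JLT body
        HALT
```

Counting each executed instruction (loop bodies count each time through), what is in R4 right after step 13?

0

MOV R4, 6 → R4=6
MOV R3, 5 → R3=5
SHR R4, 2 → R4=6>>2=1
ADD R3, 1 → R3=5+1=6
CMP R3, 12  (cmp 6,12)
JLT body: taken
SHR R4, 2 → R4=1>>2=0
ADD R3, 1 → R3=6+1=7
CMP R3, 12  (cmp 7,12)
JLT body: taken
SHR R4, 2 → R4=0>>2=0
ADD R3, 1 → R3=7+1=8
CMP R3, 12  (cmp 8,12)
After step 13: R4 = 0.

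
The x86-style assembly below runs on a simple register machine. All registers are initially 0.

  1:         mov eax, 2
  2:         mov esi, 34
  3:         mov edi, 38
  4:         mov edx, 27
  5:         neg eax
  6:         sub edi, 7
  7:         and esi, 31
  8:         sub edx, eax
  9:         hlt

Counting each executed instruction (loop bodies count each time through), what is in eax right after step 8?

-2

mov eax, 2 → eax=2
mov esi, 34 → esi=34
mov edi, 38 → edi=38
mov edx, 27 → edx=27
neg eax → eax=-(2)=-2
sub edi, 7 → edi=38-7=31
and esi, 31 → esi=34&31=2
sub edx, eax → edx=27-(-2)=29
After step 8: eax = -2.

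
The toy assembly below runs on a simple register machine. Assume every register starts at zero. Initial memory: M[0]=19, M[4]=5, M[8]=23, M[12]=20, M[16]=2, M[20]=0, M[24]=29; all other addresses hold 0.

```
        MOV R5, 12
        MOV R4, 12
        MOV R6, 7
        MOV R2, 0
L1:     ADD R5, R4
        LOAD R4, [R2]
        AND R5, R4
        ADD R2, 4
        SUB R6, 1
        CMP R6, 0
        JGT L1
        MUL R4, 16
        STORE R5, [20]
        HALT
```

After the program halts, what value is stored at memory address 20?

0

after MOV R5, 12: R5=12
after MOV R4, 12: R4=12
after MOV R6, 7: R6=7
after MOV R2, 0: R2=0
after ADD R5, R4: R5=12+12=24
after LOAD R4, [R2]: R4=M[0]=19
after AND R5, R4: R5=24&19=16
after ADD R2, 4: R2=0+4=4
after SUB R6, 1: R6=7-1=6
CMP R6, 0  (cmp 6,0)
JGT L1: taken
after ADD R5, R4: R5=16+19=35
after LOAD R4, [R2]: R4=M[4]=5
after AND R5, R4: R5=35&5=1
after ADD R2, 4: R2=4+4=8
after SUB R6, 1: R6=6-1=5
CMP R6, 0  (cmp 5,0)
JGT L1: taken
after ADD R5, R4: R5=1+5=6
after LOAD R4, [R2]: R4=M[8]=23
after AND R5, R4: R5=6&23=6
after ADD R2, 4: R2=8+4=12
after SUB R6, 1: R6=5-1=4
CMP R6, 0  (cmp 4,0)
JGT L1: taken
after ADD R5, R4: R5=6+23=29
after LOAD R4, [R2]: R4=M[12]=20
after AND R5, R4: R5=29&20=20
after ADD R2, 4: R2=12+4=16
after SUB R6, 1: R6=4-1=3
CMP R6, 0  (cmp 3,0)
JGT L1: taken
after ADD R5, R4: R5=20+20=40
after LOAD R4, [R2]: R4=M[16]=2
after AND R5, R4: R5=40&2=0
after ADD R2, 4: R2=16+4=20
after SUB R6, 1: R6=3-1=2
CMP R6, 0  (cmp 2,0)
JGT L1: taken
after ADD R5, R4: R5=0+2=2
after LOAD R4, [R2]: R4=M[20]=0
after AND R5, R4: R5=2&0=0
after ADD R2, 4: R2=20+4=24
after SUB R6, 1: R6=2-1=1
CMP R6, 0  (cmp 1,0)
JGT L1: taken
after ADD R5, R4: R5=0+0=0
after LOAD R4, [R2]: R4=M[24]=29
after AND R5, R4: R5=0&29=0
after ADD R2, 4: R2=24+4=28
after SUB R6, 1: R6=1-1=0
CMP R6, 0  (cmp 0,0)
JGT L1: not taken
after MUL R4, 16: R4=29*16=464
STORE R5, [20] → M[20]=0
halt.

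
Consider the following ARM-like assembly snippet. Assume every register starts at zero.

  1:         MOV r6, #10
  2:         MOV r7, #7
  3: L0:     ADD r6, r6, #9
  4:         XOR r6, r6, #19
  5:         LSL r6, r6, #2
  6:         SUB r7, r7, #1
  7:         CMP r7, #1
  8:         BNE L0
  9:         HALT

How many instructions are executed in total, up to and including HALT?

39

MOV r6, #10 → r6=10
MOV r7, #7 → r7=7
ADD r6, r6, #9 → r6=10+9=19
XOR r6, r6, #19 → r6=19^19=0
LSL r6, r6, #2 → r6=0<<2=0
SUB r7, r7, #1 → r7=7-1=6
CMP r7, #1  (cmp 6,1)
BNE L0: taken
ADD r6, r6, #9 → r6=0+9=9
XOR r6, r6, #19 → r6=9^19=26
LSL r6, r6, #2 → r6=26<<2=104
SUB r7, r7, #1 → r7=6-1=5
CMP r7, #1  (cmp 5,1)
BNE L0: taken
ADD r6, r6, #9 → r6=104+9=113
XOR r6, r6, #19 → r6=113^19=98
LSL r6, r6, #2 → r6=98<<2=392
SUB r7, r7, #1 → r7=5-1=4
CMP r7, #1  (cmp 4,1)
BNE L0: taken
ADD r6, r6, #9 → r6=392+9=401
XOR r6, r6, #19 → r6=401^19=386
LSL r6, r6, #2 → r6=386<<2=1544
SUB r7, r7, #1 → r7=4-1=3
CMP r7, #1  (cmp 3,1)
BNE L0: taken
ADD r6, r6, #9 → r6=1544+9=1553
XOR r6, r6, #19 → r6=1553^19=1538
LSL r6, r6, #2 → r6=1538<<2=6152
SUB r7, r7, #1 → r7=3-1=2
CMP r7, #1  (cmp 2,1)
BNE L0: taken
ADD r6, r6, #9 → r6=6152+9=6161
XOR r6, r6, #19 → r6=6161^19=6146
LSL r6, r6, #2 → r6=6146<<2=24584
SUB r7, r7, #1 → r7=2-1=1
CMP r7, #1  (cmp 1,1)
BNE L0: not taken
halt.
Total executed instructions: 39.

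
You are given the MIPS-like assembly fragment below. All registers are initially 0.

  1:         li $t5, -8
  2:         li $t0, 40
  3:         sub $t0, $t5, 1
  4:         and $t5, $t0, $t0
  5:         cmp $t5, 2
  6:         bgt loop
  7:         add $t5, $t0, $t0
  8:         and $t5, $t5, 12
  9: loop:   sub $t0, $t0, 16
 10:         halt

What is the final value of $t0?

after li $t5, -8: $t5=-8
after li $t0, 40: $t0=40
after sub $t0, $t5, 1: $t0=(-8)-1=-9
after and $t5, $t0, $t0: $t5=(-9)&(-9)=-9
cmp $t5, 2  (cmp -9,2)
bgt loop: not taken
after add $t5, $t0, $t0: $t5=(-9)+(-9)=-18
after and $t5, $t5, 12: $t5=(-18)&12=12
after sub $t0, $t0, 16: $t0=(-9)-16=-25
halt.

-25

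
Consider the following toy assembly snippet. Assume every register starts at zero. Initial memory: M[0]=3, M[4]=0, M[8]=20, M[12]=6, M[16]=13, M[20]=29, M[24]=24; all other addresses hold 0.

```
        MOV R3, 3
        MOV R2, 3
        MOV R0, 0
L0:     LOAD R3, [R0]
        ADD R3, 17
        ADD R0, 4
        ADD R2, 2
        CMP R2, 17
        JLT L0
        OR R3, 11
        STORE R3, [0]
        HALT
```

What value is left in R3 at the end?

MOV R3, 3 → R3=3
MOV R2, 3 → R2=3
MOV R0, 0 → R0=0
LOAD R3, [R0] → R3=M[0]=3
ADD R3, 17 → R3=3+17=20
ADD R0, 4 → R0=0+4=4
ADD R2, 2 → R2=3+2=5
CMP R2, 17  (cmp 5,17)
JLT L0: taken
LOAD R3, [R0] → R3=M[4]=0
ADD R3, 17 → R3=0+17=17
ADD R0, 4 → R0=4+4=8
ADD R2, 2 → R2=5+2=7
CMP R2, 17  (cmp 7,17)
JLT L0: taken
LOAD R3, [R0] → R3=M[8]=20
ADD R3, 17 → R3=20+17=37
ADD R0, 4 → R0=8+4=12
ADD R2, 2 → R2=7+2=9
CMP R2, 17  (cmp 9,17)
JLT L0: taken
LOAD R3, [R0] → R3=M[12]=6
ADD R3, 17 → R3=6+17=23
ADD R0, 4 → R0=12+4=16
ADD R2, 2 → R2=9+2=11
CMP R2, 17  (cmp 11,17)
JLT L0: taken
LOAD R3, [R0] → R3=M[16]=13
ADD R3, 17 → R3=13+17=30
ADD R0, 4 → R0=16+4=20
ADD R2, 2 → R2=11+2=13
CMP R2, 17  (cmp 13,17)
JLT L0: taken
LOAD R3, [R0] → R3=M[20]=29
ADD R3, 17 → R3=29+17=46
ADD R0, 4 → R0=20+4=24
ADD R2, 2 → R2=13+2=15
CMP R2, 17  (cmp 15,17)
JLT L0: taken
LOAD R3, [R0] → R3=M[24]=24
ADD R3, 17 → R3=24+17=41
ADD R0, 4 → R0=24+4=28
ADD R2, 2 → R2=15+2=17
CMP R2, 17  (cmp 17,17)
JLT L0: not taken
OR R3, 11 → R3=41|11=43
STORE R3, [0] → M[0]=43
halt.

43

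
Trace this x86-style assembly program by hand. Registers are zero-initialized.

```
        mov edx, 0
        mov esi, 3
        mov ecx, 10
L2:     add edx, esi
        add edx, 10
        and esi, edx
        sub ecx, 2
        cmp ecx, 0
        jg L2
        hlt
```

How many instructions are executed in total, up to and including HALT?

34

edx=0
esi=3
ecx=10
edx=0+3=3
edx=3+10=13
esi=3&13=1
ecx=10-2=8
cmp ecx, 0  (cmp 8,0)
jg L2: taken
edx=13+1=14
edx=14+10=24
esi=1&24=0
ecx=8-2=6
cmp ecx, 0  (cmp 6,0)
jg L2: taken
edx=24+0=24
edx=24+10=34
esi=0&34=0
ecx=6-2=4
cmp ecx, 0  (cmp 4,0)
jg L2: taken
edx=34+0=34
edx=34+10=44
esi=0&44=0
ecx=4-2=2
cmp ecx, 0  (cmp 2,0)
jg L2: taken
edx=44+0=44
edx=44+10=54
esi=0&54=0
ecx=2-2=0
cmp ecx, 0  (cmp 0,0)
jg L2: not taken
halt.
Total executed instructions: 34.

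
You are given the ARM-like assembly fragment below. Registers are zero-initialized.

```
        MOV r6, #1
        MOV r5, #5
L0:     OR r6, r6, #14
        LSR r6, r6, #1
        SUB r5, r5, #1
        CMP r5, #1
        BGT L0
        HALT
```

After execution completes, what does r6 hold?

r6=1
r5=5
r6=1|14=15
r6=15>>1=7
r5=5-1=4
CMP r5, #1  (cmp 4,1)
BGT L0: taken
r6=7|14=15
r6=15>>1=7
r5=4-1=3
CMP r5, #1  (cmp 3,1)
BGT L0: taken
r6=7|14=15
r6=15>>1=7
r5=3-1=2
CMP r5, #1  (cmp 2,1)
BGT L0: taken
r6=7|14=15
r6=15>>1=7
r5=2-1=1
CMP r5, #1  (cmp 1,1)
BGT L0: not taken
halt.

7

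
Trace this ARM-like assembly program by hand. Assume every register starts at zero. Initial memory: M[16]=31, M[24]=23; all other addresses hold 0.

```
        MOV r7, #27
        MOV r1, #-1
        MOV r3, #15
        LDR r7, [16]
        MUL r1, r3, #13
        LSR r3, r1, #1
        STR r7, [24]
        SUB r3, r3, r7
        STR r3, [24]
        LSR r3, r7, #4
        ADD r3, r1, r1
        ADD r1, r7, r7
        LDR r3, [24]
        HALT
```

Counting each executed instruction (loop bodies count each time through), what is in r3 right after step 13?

MOV r7, #27 → r7=27
MOV r1, #-1 → r1=-1
MOV r3, #15 → r3=15
LDR r7, [16] → r7=M[16]=31
MUL r1, r3, #13 → r1=15*13=195
LSR r3, r1, #1 → r3=195>>1=97
STR r7, [24] → M[24]=31
SUB r3, r3, r7 → r3=97-31=66
STR r3, [24] → M[24]=66
LSR r3, r7, #4 → r3=31>>4=1
ADD r3, r1, r1 → r3=195+195=390
ADD r1, r7, r7 → r1=31+31=62
LDR r3, [24] → r3=M[24]=66
After step 13: r3 = 66.

66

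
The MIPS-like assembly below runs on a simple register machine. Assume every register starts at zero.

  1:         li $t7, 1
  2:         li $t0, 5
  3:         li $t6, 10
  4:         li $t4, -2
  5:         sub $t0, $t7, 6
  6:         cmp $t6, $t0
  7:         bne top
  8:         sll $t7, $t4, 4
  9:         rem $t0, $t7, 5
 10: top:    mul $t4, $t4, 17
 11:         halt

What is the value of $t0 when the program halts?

-5

$t7=1
$t0=5
$t6=10
$t4=-2
$t0=1-6=-5
cmp $t6, $t0  (cmp 10,-5)
bne top: taken
$t4=(-2)*17=-34
halt.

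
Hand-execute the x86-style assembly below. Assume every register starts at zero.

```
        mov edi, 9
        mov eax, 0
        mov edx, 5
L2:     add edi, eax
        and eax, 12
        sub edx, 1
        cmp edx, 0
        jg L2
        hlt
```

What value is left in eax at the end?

0

after mov edi, 9: edi=9
after mov eax, 0: eax=0
after mov edx, 5: edx=5
after add edi, eax: edi=9+0=9
after and eax, 12: eax=0&12=0
after sub edx, 1: edx=5-1=4
cmp edx, 0  (cmp 4,0)
jg L2: taken
after add edi, eax: edi=9+0=9
after and eax, 12: eax=0&12=0
after sub edx, 1: edx=4-1=3
cmp edx, 0  (cmp 3,0)
jg L2: taken
after add edi, eax: edi=9+0=9
after and eax, 12: eax=0&12=0
after sub edx, 1: edx=3-1=2
cmp edx, 0  (cmp 2,0)
jg L2: taken
after add edi, eax: edi=9+0=9
after and eax, 12: eax=0&12=0
after sub edx, 1: edx=2-1=1
cmp edx, 0  (cmp 1,0)
jg L2: taken
after add edi, eax: edi=9+0=9
after and eax, 12: eax=0&12=0
after sub edx, 1: edx=1-1=0
cmp edx, 0  (cmp 0,0)
jg L2: not taken
halt.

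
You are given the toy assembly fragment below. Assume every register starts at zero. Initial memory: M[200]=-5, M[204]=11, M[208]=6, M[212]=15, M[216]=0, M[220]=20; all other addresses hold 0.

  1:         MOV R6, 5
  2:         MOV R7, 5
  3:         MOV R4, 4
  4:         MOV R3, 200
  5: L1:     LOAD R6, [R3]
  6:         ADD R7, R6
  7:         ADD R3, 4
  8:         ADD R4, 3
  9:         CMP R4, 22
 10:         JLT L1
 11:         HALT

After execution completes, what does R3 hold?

after MOV R6, 5: R6=5
after MOV R7, 5: R7=5
after MOV R4, 4: R4=4
after MOV R3, 200: R3=200
after LOAD R6, [R3]: R6=M[200]=-5
after ADD R7, R6: R7=5+(-5)=0
after ADD R3, 4: R3=200+4=204
after ADD R4, 3: R4=4+3=7
CMP R4, 22  (cmp 7,22)
JLT L1: taken
after LOAD R6, [R3]: R6=M[204]=11
after ADD R7, R6: R7=0+11=11
after ADD R3, 4: R3=204+4=208
after ADD R4, 3: R4=7+3=10
CMP R4, 22  (cmp 10,22)
JLT L1: taken
after LOAD R6, [R3]: R6=M[208]=6
after ADD R7, R6: R7=11+6=17
after ADD R3, 4: R3=208+4=212
after ADD R4, 3: R4=10+3=13
CMP R4, 22  (cmp 13,22)
JLT L1: taken
after LOAD R6, [R3]: R6=M[212]=15
after ADD R7, R6: R7=17+15=32
after ADD R3, 4: R3=212+4=216
after ADD R4, 3: R4=13+3=16
CMP R4, 22  (cmp 16,22)
JLT L1: taken
after LOAD R6, [R3]: R6=M[216]=0
after ADD R7, R6: R7=32+0=32
after ADD R3, 4: R3=216+4=220
after ADD R4, 3: R4=16+3=19
CMP R4, 22  (cmp 19,22)
JLT L1: taken
after LOAD R6, [R3]: R6=M[220]=20
after ADD R7, R6: R7=32+20=52
after ADD R3, 4: R3=220+4=224
after ADD R4, 3: R4=19+3=22
CMP R4, 22  (cmp 22,22)
JLT L1: not taken
halt.

224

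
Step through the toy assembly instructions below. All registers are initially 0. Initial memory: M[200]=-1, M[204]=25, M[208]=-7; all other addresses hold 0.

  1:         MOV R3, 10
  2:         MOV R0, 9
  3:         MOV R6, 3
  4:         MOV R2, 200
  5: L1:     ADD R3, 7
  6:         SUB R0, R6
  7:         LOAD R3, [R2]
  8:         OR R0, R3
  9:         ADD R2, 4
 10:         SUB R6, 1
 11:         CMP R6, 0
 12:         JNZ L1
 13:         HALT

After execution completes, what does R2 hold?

212

after MOV R3, 10: R3=10
after MOV R0, 9: R0=9
after MOV R6, 3: R6=3
after MOV R2, 200: R2=200
after ADD R3, 7: R3=10+7=17
after SUB R0, R6: R0=9-3=6
after LOAD R3, [R2]: R3=M[200]=-1
after OR R0, R3: R0=6|(-1)=-1
after ADD R2, 4: R2=200+4=204
after SUB R6, 1: R6=3-1=2
CMP R6, 0  (cmp 2,0)
JNZ L1: taken
after ADD R3, 7: R3=(-1)+7=6
after SUB R0, R6: R0=(-1)-2=-3
after LOAD R3, [R2]: R3=M[204]=25
after OR R0, R3: R0=(-3)|25=-3
after ADD R2, 4: R2=204+4=208
after SUB R6, 1: R6=2-1=1
CMP R6, 0  (cmp 1,0)
JNZ L1: taken
after ADD R3, 7: R3=25+7=32
after SUB R0, R6: R0=(-3)-1=-4
after LOAD R3, [R2]: R3=M[208]=-7
after OR R0, R3: R0=(-4)|(-7)=-3
after ADD R2, 4: R2=208+4=212
after SUB R6, 1: R6=1-1=0
CMP R6, 0  (cmp 0,0)
JNZ L1: not taken
halt.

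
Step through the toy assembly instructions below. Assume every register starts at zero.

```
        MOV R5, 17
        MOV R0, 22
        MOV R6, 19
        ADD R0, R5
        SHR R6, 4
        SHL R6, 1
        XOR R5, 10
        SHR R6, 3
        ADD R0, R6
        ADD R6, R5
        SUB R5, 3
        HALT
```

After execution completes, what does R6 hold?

27

R5=17
R0=22
R6=19
R0=22+17=39
R6=19>>4=1
R6=1<<1=2
R5=17^10=27
R6=2>>3=0
R0=39+0=39
R6=0+27=27
R5=27-3=24
halt.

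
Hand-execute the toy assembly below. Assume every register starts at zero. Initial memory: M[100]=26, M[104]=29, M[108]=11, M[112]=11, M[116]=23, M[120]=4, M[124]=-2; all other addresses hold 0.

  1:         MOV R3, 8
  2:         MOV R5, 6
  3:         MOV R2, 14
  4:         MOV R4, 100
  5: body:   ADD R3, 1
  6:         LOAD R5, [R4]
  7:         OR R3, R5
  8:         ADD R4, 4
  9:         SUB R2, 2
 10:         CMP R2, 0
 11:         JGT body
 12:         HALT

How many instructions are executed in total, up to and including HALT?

54

MOV R3, 8 → R3=8
MOV R5, 6 → R5=6
MOV R2, 14 → R2=14
MOV R4, 100 → R4=100
ADD R3, 1 → R3=8+1=9
LOAD R5, [R4] → R5=M[100]=26
OR R3, R5 → R3=9|26=27
ADD R4, 4 → R4=100+4=104
SUB R2, 2 → R2=14-2=12
CMP R2, 0  (cmp 12,0)
JGT body: taken
ADD R3, 1 → R3=27+1=28
LOAD R5, [R4] → R5=M[104]=29
OR R3, R5 → R3=28|29=29
ADD R4, 4 → R4=104+4=108
SUB R2, 2 → R2=12-2=10
CMP R2, 0  (cmp 10,0)
JGT body: taken
ADD R3, 1 → R3=29+1=30
LOAD R5, [R4] → R5=M[108]=11
OR R3, R5 → R3=30|11=31
ADD R4, 4 → R4=108+4=112
SUB R2, 2 → R2=10-2=8
CMP R2, 0  (cmp 8,0)
JGT body: taken
ADD R3, 1 → R3=31+1=32
LOAD R5, [R4] → R5=M[112]=11
OR R3, R5 → R3=32|11=43
ADD R4, 4 → R4=112+4=116
SUB R2, 2 → R2=8-2=6
CMP R2, 0  (cmp 6,0)
JGT body: taken
ADD R3, 1 → R3=43+1=44
LOAD R5, [R4] → R5=M[116]=23
OR R3, R5 → R3=44|23=63
ADD R4, 4 → R4=116+4=120
SUB R2, 2 → R2=6-2=4
CMP R2, 0  (cmp 4,0)
JGT body: taken
ADD R3, 1 → R3=63+1=64
LOAD R5, [R4] → R5=M[120]=4
OR R3, R5 → R3=64|4=68
ADD R4, 4 → R4=120+4=124
SUB R2, 2 → R2=4-2=2
CMP R2, 0  (cmp 2,0)
JGT body: taken
ADD R3, 1 → R3=68+1=69
LOAD R5, [R4] → R5=M[124]=-2
OR R3, R5 → R3=69|(-2)=-1
ADD R4, 4 → R4=124+4=128
SUB R2, 2 → R2=2-2=0
CMP R2, 0  (cmp 0,0)
JGT body: not taken
halt.
Total executed instructions: 54.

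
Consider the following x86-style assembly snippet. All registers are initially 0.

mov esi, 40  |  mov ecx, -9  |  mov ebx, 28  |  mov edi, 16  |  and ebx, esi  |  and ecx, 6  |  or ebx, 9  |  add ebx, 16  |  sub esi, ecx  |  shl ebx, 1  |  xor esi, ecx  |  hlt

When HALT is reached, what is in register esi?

esi=40
ecx=-9
ebx=28
edi=16
ebx=28&40=8
ecx=(-9)&6=6
ebx=8|9=9
ebx=9+16=25
esi=40-6=34
ebx=25<<1=50
esi=34^6=36
halt.

36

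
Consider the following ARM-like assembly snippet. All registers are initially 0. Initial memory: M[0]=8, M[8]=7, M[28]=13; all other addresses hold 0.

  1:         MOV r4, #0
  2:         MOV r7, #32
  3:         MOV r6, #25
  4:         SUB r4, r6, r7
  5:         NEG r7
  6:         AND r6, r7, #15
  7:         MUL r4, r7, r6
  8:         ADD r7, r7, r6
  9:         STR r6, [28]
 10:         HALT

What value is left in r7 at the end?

-32

after MOV r4, #0: r4=0
after MOV r7, #32: r7=32
after MOV r6, #25: r6=25
after SUB r4, r6, r7: r4=25-32=-7
after NEG r7: r7=-(32)=-32
after AND r6, r7, #15: r6=(-32)&15=0
after MUL r4, r7, r6: r4=(-32)*0=0
after ADD r7, r7, r6: r7=(-32)+0=-32
STR r6, [28] → M[28]=0
halt.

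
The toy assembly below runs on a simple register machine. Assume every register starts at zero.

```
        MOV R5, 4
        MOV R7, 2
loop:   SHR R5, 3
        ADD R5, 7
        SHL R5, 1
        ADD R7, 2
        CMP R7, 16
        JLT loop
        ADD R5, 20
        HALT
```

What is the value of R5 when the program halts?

MOV R5, 4 → R5=4
MOV R7, 2 → R7=2
SHR R5, 3 → R5=4>>3=0
ADD R5, 7 → R5=0+7=7
SHL R5, 1 → R5=7<<1=14
ADD R7, 2 → R7=2+2=4
CMP R7, 16  (cmp 4,16)
JLT loop: taken
SHR R5, 3 → R5=14>>3=1
ADD R5, 7 → R5=1+7=8
SHL R5, 1 → R5=8<<1=16
ADD R7, 2 → R7=4+2=6
CMP R7, 16  (cmp 6,16)
JLT loop: taken
SHR R5, 3 → R5=16>>3=2
ADD R5, 7 → R5=2+7=9
SHL R5, 1 → R5=9<<1=18
ADD R7, 2 → R7=6+2=8
CMP R7, 16  (cmp 8,16)
JLT loop: taken
SHR R5, 3 → R5=18>>3=2
ADD R5, 7 → R5=2+7=9
SHL R5, 1 → R5=9<<1=18
ADD R7, 2 → R7=8+2=10
CMP R7, 16  (cmp 10,16)
JLT loop: taken
SHR R5, 3 → R5=18>>3=2
ADD R5, 7 → R5=2+7=9
SHL R5, 1 → R5=9<<1=18
ADD R7, 2 → R7=10+2=12
CMP R7, 16  (cmp 12,16)
JLT loop: taken
SHR R5, 3 → R5=18>>3=2
ADD R5, 7 → R5=2+7=9
SHL R5, 1 → R5=9<<1=18
ADD R7, 2 → R7=12+2=14
CMP R7, 16  (cmp 14,16)
JLT loop: taken
SHR R5, 3 → R5=18>>3=2
ADD R5, 7 → R5=2+7=9
SHL R5, 1 → R5=9<<1=18
ADD R7, 2 → R7=14+2=16
CMP R7, 16  (cmp 16,16)
JLT loop: not taken
ADD R5, 20 → R5=18+20=38
halt.

38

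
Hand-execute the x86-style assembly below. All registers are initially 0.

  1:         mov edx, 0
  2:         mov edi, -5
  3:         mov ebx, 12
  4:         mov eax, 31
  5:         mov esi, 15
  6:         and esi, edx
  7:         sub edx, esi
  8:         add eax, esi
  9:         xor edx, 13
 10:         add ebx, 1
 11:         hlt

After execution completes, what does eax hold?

mov edx, 0 → edx=0
mov edi, -5 → edi=-5
mov ebx, 12 → ebx=12
mov eax, 31 → eax=31
mov esi, 15 → esi=15
and esi, edx → esi=15&0=0
sub edx, esi → edx=0-0=0
add eax, esi → eax=31+0=31
xor edx, 13 → edx=0^13=13
add ebx, 1 → ebx=12+1=13
halt.

31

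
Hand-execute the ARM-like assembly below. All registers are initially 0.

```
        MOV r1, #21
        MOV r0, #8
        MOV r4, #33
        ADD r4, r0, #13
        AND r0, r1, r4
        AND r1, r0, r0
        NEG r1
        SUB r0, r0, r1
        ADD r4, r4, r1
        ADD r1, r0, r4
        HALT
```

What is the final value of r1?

r1=21
r0=8
r4=33
r4=8+13=21
r0=21&21=21
r1=21&21=21
r1=-(21)=-21
r0=21-(-21)=42
r4=21+(-21)=0
r1=42+0=42
halt.

42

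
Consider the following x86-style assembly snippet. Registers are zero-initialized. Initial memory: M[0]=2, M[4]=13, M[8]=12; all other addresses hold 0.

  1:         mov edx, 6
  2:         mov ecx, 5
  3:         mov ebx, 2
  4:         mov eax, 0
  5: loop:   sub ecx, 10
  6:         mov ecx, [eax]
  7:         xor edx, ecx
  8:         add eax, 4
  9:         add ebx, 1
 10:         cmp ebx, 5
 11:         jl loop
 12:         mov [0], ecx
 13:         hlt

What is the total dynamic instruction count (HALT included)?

edx=6
ecx=5
ebx=2
eax=0
ecx=5-10=-5
ecx=M[0]=2
edx=6^2=4
eax=0+4=4
ebx=2+1=3
cmp ebx, 5  (cmp 3,5)
jl loop: taken
ecx=2-10=-8
ecx=M[4]=13
edx=4^13=9
eax=4+4=8
ebx=3+1=4
cmp ebx, 5  (cmp 4,5)
jl loop: taken
ecx=13-10=3
ecx=M[8]=12
edx=9^12=5
eax=8+4=12
ebx=4+1=5
cmp ebx, 5  (cmp 5,5)
jl loop: not taken
mov [0], ecx → M[0]=12
halt.
Total executed instructions: 27.

27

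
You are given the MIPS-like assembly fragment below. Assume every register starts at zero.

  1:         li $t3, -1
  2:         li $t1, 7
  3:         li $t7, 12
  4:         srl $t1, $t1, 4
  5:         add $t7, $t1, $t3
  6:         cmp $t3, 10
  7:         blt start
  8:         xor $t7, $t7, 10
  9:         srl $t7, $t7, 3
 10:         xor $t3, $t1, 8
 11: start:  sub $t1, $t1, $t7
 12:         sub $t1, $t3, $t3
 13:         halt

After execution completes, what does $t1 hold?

li $t3, -1 → $t3=-1
li $t1, 7 → $t1=7
li $t7, 12 → $t7=12
srl $t1, $t1, 4 → $t1=7>>4=0
add $t7, $t1, $t3 → $t7=0+(-1)=-1
cmp $t3, 10  (cmp -1,10)
blt start: taken
sub $t1, $t1, $t7 → $t1=0-(-1)=1
sub $t1, $t3, $t3 → $t1=(-1)-(-1)=0
halt.

0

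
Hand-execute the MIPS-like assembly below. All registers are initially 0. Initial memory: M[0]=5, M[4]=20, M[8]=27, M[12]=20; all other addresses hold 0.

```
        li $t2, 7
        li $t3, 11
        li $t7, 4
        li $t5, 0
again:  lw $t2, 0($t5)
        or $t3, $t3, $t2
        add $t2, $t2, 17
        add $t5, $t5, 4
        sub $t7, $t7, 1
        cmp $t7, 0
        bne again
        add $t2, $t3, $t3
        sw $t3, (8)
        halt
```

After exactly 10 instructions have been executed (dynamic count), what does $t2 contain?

22

after li $t2, 7: $t2=7
after li $t3, 11: $t3=11
after li $t7, 4: $t7=4
after li $t5, 0: $t5=0
after lw $t2, 0($t5): $t2=M[0]=5
after or $t3, $t3, $t2: $t3=11|5=15
after add $t2, $t2, 17: $t2=5+17=22
after add $t5, $t5, 4: $t5=0+4=4
after sub $t7, $t7, 1: $t7=4-1=3
cmp $t7, 0  (cmp 3,0)
After step 10: $t2 = 22.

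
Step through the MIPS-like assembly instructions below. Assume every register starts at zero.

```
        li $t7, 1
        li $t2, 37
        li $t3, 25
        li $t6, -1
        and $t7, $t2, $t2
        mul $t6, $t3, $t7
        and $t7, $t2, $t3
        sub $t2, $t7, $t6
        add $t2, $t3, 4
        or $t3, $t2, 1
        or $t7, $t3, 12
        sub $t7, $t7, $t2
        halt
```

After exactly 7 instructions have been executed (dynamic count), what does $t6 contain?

after li $t7, 1: $t7=1
after li $t2, 37: $t2=37
after li $t3, 25: $t3=25
after li $t6, -1: $t6=-1
after and $t7, $t2, $t2: $t7=37&37=37
after mul $t6, $t3, $t7: $t6=25*37=925
after and $t7, $t2, $t3: $t7=37&25=1
After step 7: $t6 = 925.

925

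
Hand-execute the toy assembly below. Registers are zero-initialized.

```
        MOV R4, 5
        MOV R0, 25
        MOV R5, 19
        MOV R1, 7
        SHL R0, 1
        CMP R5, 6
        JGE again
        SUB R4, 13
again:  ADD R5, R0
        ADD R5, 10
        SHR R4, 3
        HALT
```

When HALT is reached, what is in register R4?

after MOV R4, 5: R4=5
after MOV R0, 25: R0=25
after MOV R5, 19: R5=19
after MOV R1, 7: R1=7
after SHL R0, 1: R0=25<<1=50
CMP R5, 6  (cmp 19,6)
JGE again: taken
after ADD R5, R0: R5=19+50=69
after ADD R5, 10: R5=69+10=79
after SHR R4, 3: R4=5>>3=0
halt.

0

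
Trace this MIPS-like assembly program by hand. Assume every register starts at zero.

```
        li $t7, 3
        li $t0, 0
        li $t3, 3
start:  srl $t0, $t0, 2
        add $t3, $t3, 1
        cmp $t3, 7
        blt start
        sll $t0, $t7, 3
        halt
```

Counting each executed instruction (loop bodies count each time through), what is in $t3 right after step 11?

5

$t7=3
$t0=0
$t3=3
$t0=0>>2=0
$t3=3+1=4
cmp $t3, 7  (cmp 4,7)
blt start: taken
$t0=0>>2=0
$t3=4+1=5
cmp $t3, 7  (cmp 5,7)
blt start: taken
After step 11: $t3 = 5.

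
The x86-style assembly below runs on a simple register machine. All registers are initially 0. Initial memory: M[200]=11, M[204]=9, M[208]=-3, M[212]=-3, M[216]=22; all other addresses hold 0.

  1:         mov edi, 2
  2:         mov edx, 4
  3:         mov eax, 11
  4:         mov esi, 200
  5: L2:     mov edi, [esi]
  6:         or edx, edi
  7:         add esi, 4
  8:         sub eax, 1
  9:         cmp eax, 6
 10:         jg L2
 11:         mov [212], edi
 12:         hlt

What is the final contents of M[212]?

22

mov edi, 2 → edi=2
mov edx, 4 → edx=4
mov eax, 11 → eax=11
mov esi, 200 → esi=200
mov edi, [esi] → edi=M[200]=11
or edx, edi → edx=4|11=15
add esi, 4 → esi=200+4=204
sub eax, 1 → eax=11-1=10
cmp eax, 6  (cmp 10,6)
jg L2: taken
mov edi, [esi] → edi=M[204]=9
or edx, edi → edx=15|9=15
add esi, 4 → esi=204+4=208
sub eax, 1 → eax=10-1=9
cmp eax, 6  (cmp 9,6)
jg L2: taken
mov edi, [esi] → edi=M[208]=-3
or edx, edi → edx=15|(-3)=-1
add esi, 4 → esi=208+4=212
sub eax, 1 → eax=9-1=8
cmp eax, 6  (cmp 8,6)
jg L2: taken
mov edi, [esi] → edi=M[212]=-3
or edx, edi → edx=(-1)|(-3)=-1
add esi, 4 → esi=212+4=216
sub eax, 1 → eax=8-1=7
cmp eax, 6  (cmp 7,6)
jg L2: taken
mov edi, [esi] → edi=M[216]=22
or edx, edi → edx=(-1)|22=-1
add esi, 4 → esi=216+4=220
sub eax, 1 → eax=7-1=6
cmp eax, 6  (cmp 6,6)
jg L2: not taken
mov [212], edi → M[212]=22
halt.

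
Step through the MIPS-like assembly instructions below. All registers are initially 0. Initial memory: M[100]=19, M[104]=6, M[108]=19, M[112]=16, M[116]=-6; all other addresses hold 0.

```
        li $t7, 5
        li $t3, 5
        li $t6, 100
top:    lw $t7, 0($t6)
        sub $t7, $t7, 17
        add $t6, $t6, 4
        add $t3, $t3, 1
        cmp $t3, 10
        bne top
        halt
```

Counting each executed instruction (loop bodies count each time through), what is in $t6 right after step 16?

108

li $t7, 5 → $t7=5
li $t3, 5 → $t3=5
li $t6, 100 → $t6=100
lw $t7, 0($t6) → $t7=M[100]=19
sub $t7, $t7, 17 → $t7=19-17=2
add $t6, $t6, 4 → $t6=100+4=104
add $t3, $t3, 1 → $t3=5+1=6
cmp $t3, 10  (cmp 6,10)
bne top: taken
lw $t7, 0($t6) → $t7=M[104]=6
sub $t7, $t7, 17 → $t7=6-17=-11
add $t6, $t6, 4 → $t6=104+4=108
add $t3, $t3, 1 → $t3=6+1=7
cmp $t3, 10  (cmp 7,10)
bne top: taken
lw $t7, 0($t6) → $t7=M[108]=19
After step 16: $t6 = 108.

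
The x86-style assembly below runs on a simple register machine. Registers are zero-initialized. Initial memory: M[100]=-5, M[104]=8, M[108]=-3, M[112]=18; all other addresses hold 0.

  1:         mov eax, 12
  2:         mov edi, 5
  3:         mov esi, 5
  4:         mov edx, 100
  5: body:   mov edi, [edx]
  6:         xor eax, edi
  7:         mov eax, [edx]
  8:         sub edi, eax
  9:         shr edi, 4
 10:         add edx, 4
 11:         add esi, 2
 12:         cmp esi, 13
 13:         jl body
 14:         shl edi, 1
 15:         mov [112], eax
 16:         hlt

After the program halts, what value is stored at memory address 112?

mov eax, 12 → eax=12
mov edi, 5 → edi=5
mov esi, 5 → esi=5
mov edx, 100 → edx=100
mov edi, [edx] → edi=M[100]=-5
xor eax, edi → eax=12^(-5)=-9
mov eax, [edx] → eax=M[100]=-5
sub edi, eax → edi=(-5)-(-5)=0
shr edi, 4 → edi=0>>4=0
add edx, 4 → edx=100+4=104
add esi, 2 → esi=5+2=7
cmp esi, 13  (cmp 7,13)
jl body: taken
mov edi, [edx] → edi=M[104]=8
xor eax, edi → eax=(-5)^8=-13
mov eax, [edx] → eax=M[104]=8
sub edi, eax → edi=8-8=0
shr edi, 4 → edi=0>>4=0
add edx, 4 → edx=104+4=108
add esi, 2 → esi=7+2=9
cmp esi, 13  (cmp 9,13)
jl body: taken
mov edi, [edx] → edi=M[108]=-3
xor eax, edi → eax=8^(-3)=-11
mov eax, [edx] → eax=M[108]=-3
sub edi, eax → edi=(-3)-(-3)=0
shr edi, 4 → edi=0>>4=0
add edx, 4 → edx=108+4=112
add esi, 2 → esi=9+2=11
cmp esi, 13  (cmp 11,13)
jl body: taken
mov edi, [edx] → edi=M[112]=18
xor eax, edi → eax=(-3)^18=-17
mov eax, [edx] → eax=M[112]=18
sub edi, eax → edi=18-18=0
shr edi, 4 → edi=0>>4=0
add edx, 4 → edx=112+4=116
add esi, 2 → esi=11+2=13
cmp esi, 13  (cmp 13,13)
jl body: not taken
shl edi, 1 → edi=0<<1=0
mov [112], eax → M[112]=18
halt.

18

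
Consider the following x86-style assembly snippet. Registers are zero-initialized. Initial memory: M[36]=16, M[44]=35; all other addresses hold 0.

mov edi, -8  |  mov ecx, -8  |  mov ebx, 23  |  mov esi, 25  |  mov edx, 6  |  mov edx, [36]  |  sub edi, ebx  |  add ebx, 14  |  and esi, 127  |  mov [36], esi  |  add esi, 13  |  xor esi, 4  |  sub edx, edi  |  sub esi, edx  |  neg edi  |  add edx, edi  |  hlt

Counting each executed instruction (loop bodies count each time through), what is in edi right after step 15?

edi=-8
ecx=-8
ebx=23
esi=25
edx=6
edx=M[36]=16
edi=(-8)-23=-31
ebx=23+14=37
esi=25&127=25
mov [36], esi → M[36]=25
esi=25+13=38
esi=38^4=34
edx=16-(-31)=47
esi=34-47=-13
edi=-(-31)=31
After step 15: edi = 31.

31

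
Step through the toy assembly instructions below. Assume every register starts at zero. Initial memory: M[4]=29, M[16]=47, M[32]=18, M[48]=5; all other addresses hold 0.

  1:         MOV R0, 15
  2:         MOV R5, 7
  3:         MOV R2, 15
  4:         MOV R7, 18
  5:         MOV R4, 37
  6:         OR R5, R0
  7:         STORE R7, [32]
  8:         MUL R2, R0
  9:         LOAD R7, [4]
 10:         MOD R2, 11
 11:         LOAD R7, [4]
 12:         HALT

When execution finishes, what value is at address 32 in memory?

18

MOV R0, 15 → R0=15
MOV R5, 7 → R5=7
MOV R2, 15 → R2=15
MOV R7, 18 → R7=18
MOV R4, 37 → R4=37
OR R5, R0 → R5=7|15=15
STORE R7, [32] → M[32]=18
MUL R2, R0 → R2=15*15=225
LOAD R7, [4] → R7=M[4]=29
MOD R2, 11 → R2=225%11=5
LOAD R7, [4] → R7=M[4]=29
halt.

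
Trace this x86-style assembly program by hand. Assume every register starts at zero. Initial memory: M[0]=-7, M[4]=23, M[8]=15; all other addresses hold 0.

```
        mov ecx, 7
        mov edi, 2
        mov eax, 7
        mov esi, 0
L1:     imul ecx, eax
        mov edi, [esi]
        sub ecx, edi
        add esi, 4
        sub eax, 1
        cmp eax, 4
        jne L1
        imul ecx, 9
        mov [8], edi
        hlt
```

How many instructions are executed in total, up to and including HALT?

ecx=7
edi=2
eax=7
esi=0
ecx=7*7=49
edi=M[0]=-7
ecx=49-(-7)=56
esi=0+4=4
eax=7-1=6
cmp eax, 4  (cmp 6,4)
jne L1: taken
ecx=56*6=336
edi=M[4]=23
ecx=336-23=313
esi=4+4=8
eax=6-1=5
cmp eax, 4  (cmp 5,4)
jne L1: taken
ecx=313*5=1565
edi=M[8]=15
ecx=1565-15=1550
esi=8+4=12
eax=5-1=4
cmp eax, 4  (cmp 4,4)
jne L1: not taken
ecx=1550*9=13950
mov [8], edi → M[8]=15
halt.
Total executed instructions: 28.

28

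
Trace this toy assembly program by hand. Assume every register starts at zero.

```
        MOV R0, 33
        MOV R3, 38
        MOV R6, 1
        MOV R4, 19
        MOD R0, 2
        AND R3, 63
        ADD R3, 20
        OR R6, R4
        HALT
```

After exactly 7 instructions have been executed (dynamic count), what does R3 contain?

after MOV R0, 33: R0=33
after MOV R3, 38: R3=38
after MOV R6, 1: R6=1
after MOV R4, 19: R4=19
after MOD R0, 2: R0=33%2=1
after AND R3, 63: R3=38&63=38
after ADD R3, 20: R3=38+20=58
After step 7: R3 = 58.

58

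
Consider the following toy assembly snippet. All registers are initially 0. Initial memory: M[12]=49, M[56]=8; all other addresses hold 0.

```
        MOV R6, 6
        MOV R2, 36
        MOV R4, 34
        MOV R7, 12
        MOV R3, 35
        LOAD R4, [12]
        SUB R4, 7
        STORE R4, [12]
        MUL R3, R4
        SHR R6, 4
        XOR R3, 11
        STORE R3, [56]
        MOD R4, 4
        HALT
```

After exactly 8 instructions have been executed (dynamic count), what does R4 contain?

42

R6=6
R2=36
R4=34
R7=12
R3=35
R4=M[12]=49
R4=49-7=42
STORE R4, [12] → M[12]=42
After step 8: R4 = 42.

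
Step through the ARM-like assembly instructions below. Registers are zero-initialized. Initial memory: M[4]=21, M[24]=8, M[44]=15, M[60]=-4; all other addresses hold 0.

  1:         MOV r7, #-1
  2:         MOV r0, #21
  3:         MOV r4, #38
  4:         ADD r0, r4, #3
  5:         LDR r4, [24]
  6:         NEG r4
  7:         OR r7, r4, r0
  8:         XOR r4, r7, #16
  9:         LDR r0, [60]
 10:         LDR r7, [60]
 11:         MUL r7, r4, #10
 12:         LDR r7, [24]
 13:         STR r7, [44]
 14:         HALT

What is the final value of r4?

-23

r7=-1
r0=21
r4=38
r0=38+3=41
r4=M[24]=8
r4=-(8)=-8
r7=(-8)|41=-7
r4=(-7)^16=-23
r0=M[60]=-4
r7=M[60]=-4
r7=(-23)*10=-230
r7=M[24]=8
STR r7, [44] → M[44]=8
halt.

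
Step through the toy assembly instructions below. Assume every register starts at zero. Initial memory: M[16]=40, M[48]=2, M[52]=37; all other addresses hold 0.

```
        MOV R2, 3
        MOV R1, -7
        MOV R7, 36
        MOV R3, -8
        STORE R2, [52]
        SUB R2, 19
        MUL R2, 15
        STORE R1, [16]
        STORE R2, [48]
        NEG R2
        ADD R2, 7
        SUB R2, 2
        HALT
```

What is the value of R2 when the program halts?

R2=3
R1=-7
R7=36
R3=-8
STORE R2, [52] → M[52]=3
R2=3-19=-16
R2=(-16)*15=-240
STORE R1, [16] → M[16]=-7
STORE R2, [48] → M[48]=-240
R2=-(-240)=240
R2=240+7=247
R2=247-2=245
halt.

245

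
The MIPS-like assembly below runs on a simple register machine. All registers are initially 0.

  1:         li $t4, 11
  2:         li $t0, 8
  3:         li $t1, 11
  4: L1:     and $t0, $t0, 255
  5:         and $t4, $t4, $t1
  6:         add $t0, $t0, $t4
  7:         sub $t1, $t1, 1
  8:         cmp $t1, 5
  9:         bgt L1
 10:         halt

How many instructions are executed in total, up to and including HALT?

40

after li $t4, 11: $t4=11
after li $t0, 8: $t0=8
after li $t1, 11: $t1=11
after and $t0, $t0, 255: $t0=8&255=8
after and $t4, $t4, $t1: $t4=11&11=11
after add $t0, $t0, $t4: $t0=8+11=19
after sub $t1, $t1, 1: $t1=11-1=10
cmp $t1, 5  (cmp 10,5)
bgt L1: taken
after and $t0, $t0, 255: $t0=19&255=19
after and $t4, $t4, $t1: $t4=11&10=10
after add $t0, $t0, $t4: $t0=19+10=29
after sub $t1, $t1, 1: $t1=10-1=9
cmp $t1, 5  (cmp 9,5)
bgt L1: taken
after and $t0, $t0, 255: $t0=29&255=29
after and $t4, $t4, $t1: $t4=10&9=8
after add $t0, $t0, $t4: $t0=29+8=37
after sub $t1, $t1, 1: $t1=9-1=8
cmp $t1, 5  (cmp 8,5)
bgt L1: taken
after and $t0, $t0, 255: $t0=37&255=37
after and $t4, $t4, $t1: $t4=8&8=8
after add $t0, $t0, $t4: $t0=37+8=45
after sub $t1, $t1, 1: $t1=8-1=7
cmp $t1, 5  (cmp 7,5)
bgt L1: taken
after and $t0, $t0, 255: $t0=45&255=45
after and $t4, $t4, $t1: $t4=8&7=0
after add $t0, $t0, $t4: $t0=45+0=45
after sub $t1, $t1, 1: $t1=7-1=6
cmp $t1, 5  (cmp 6,5)
bgt L1: taken
after and $t0, $t0, 255: $t0=45&255=45
after and $t4, $t4, $t1: $t4=0&6=0
after add $t0, $t0, $t4: $t0=45+0=45
after sub $t1, $t1, 1: $t1=6-1=5
cmp $t1, 5  (cmp 5,5)
bgt L1: not taken
halt.
Total executed instructions: 40.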